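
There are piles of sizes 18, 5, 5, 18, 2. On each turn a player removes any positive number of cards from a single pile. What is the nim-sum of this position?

In binary:
  10010  (18)
  00101  (5)
  00101  (5)
  10010  (18)
  00010  (2)
  -----
  00010  (2)

2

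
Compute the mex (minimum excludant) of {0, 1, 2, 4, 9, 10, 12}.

3

The values 0, 1, 2 are all present; 3 is the first non-negative integer missing from the set.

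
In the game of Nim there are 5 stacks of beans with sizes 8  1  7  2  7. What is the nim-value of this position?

11

Compute the nim-sum pairwise:
8 ^ 1 = 9
9 ^ 7 = 14
14 ^ 2 = 12
12 ^ 7 = 11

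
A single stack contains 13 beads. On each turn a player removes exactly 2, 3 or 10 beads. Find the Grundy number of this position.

0

Compute g(0), g(1), … for moves {2, 3, 10}:
g(0) = mex{} = 0
g(1) = mex{} = 0
g(2) = mex{0} = 1
g(3) = mex{0} = 1
g(4) = mex{0,1} = 2
g(5) = mex{1} = 0
g(6) = mex{1,2} = 0
g(7) = mex{0,2} = 1
g(8) = mex{0} = 1
g(9) = mex{0,1} = 2
g(10) = mex{0,1} = 2
g(11) = mex{0,1,2} = 3
g(12) = mex{1,2} = 0
g(13) = mex{1,2,3} = 0
So g(13) = 0.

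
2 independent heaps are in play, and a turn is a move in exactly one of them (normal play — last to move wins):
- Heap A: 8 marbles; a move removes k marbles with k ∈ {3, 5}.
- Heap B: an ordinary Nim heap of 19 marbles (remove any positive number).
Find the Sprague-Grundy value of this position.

19

For heap A, compute g(0), g(1), … with moves {3, 5}:
g(0) = mex{} = 0
g(1) = mex{} = 0
g(2) = mex{} = 0
g(3) = mex{0} = 1
g(4) = mex{0} = 1
g(5) = mex{0} = 1
g(6) = mex{0,1} = 2
g(7) = mex{0,1} = 2
g(8) = mex{1} = 0
So g(8) = 0.
Heap B is a plain Nim heap of size 19, so its Grundy value is 19.
The value of a disjunctive sum is the nim-sum of the parts.
Combined value = 0 XOR 19 = 19.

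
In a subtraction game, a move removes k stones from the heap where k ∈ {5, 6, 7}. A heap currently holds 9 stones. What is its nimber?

Compute g(0), g(1), … for moves {5, 6, 7}:
g(0) = mex{} = 0
g(1) = mex{} = 0
g(2) = mex{} = 0
g(3) = mex{} = 0
g(4) = mex{} = 0
g(5) = mex{0} = 1
g(6) = mex{0} = 1
g(7) = mex{0} = 1
g(8) = mex{0} = 1
g(9) = mex{0} = 1
So g(9) = 1.

1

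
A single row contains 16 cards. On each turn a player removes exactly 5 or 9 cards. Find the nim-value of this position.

0

Grundy values for subtraction set {5, 9}:
k:     0  1  2  3  4  5  6  7  8  9 10 11 12 13 14 15 16
g(k):  0  0  0  0  0  1  1  1  1  1  2  2  2  2  0  0  0
So g(16) = 0.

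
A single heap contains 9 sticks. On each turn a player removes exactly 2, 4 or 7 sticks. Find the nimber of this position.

0

Compute g(0), g(1), … for moves {2, 4, 7}:
k:     0  1  2  3  4  5  6  7  8  9
g(k):  0  0  1  1  2  2  0  3  1  0
So g(9) = 0.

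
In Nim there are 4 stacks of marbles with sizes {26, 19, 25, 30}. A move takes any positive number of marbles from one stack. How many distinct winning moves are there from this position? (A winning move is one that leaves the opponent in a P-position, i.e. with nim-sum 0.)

3

Compute the nim-sum pairwise:
26 ⊕ 19 = 9
9 ⊕ 25 = 16
16 ⊕ 30 = 14
The overall nim-sum is X = 14. A stack of size p has a winning move iff p XOR X < p (reduce it to p XOR X).
  26: 26 XOR 14 = 20 < 26 — winning move (to 20).
  19: 19 XOR 14 = 29 ≥ 19 — no move.
  25: 25 XOR 14 = 23 < 25 — winning move (to 23).
  30: 30 XOR 14 = 16 < 30 — winning move (to 16).
That gives 3 winning moves.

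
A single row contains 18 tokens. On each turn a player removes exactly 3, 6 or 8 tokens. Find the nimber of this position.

Build the Grundy sequence with g(k) = mex{g(k−s) : s ∈ {3, 6, 8}, s ≤ k}:
k:     0  1  2  3  4  5  6  7  8  9 10 11 12 13 14 15 16 17 18
g(k):  0  0  0  1  1  1  2  2  2  3  3  0  0  0  1  1  1  2  2
So g(18) = 2.

2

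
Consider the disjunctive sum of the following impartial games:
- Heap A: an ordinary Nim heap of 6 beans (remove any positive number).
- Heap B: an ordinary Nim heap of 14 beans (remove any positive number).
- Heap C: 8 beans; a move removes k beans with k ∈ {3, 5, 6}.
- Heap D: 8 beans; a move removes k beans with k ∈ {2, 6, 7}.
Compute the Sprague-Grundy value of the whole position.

8

Heap A is a plain Nim heap of size 6, so its Grundy value is 6.
Heap B is a plain Nim heap of size 14, so its Grundy value is 14.
For heap C, compute g(0), g(1), … with moves {3, 5, 6}:
k:     0  1  2  3  4  5  6  7  8
g(k):  0  0  0  1  1  1  2  2  2
So g(8) = 2.
Grundy values for heap D (subtraction set {2, 6, 7}):
k:     0  1  2  3  4  5  6  7  8
g(k):  0  0  1  1  0  0  1  1  2
So g(8) = 2.
The value of a disjunctive sum is the nim-sum of the parts.
Combined value = 6 XOR 14 XOR 2 XOR 2 = 8.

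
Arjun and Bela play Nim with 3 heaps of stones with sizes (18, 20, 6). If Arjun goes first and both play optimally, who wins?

Bela wins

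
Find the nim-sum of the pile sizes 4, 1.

5

Nim-sum: 4 ⊕ 1 = 5.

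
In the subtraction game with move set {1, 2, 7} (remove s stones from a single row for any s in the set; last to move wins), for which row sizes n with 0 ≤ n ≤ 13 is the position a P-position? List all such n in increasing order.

0, 3, 6, 9, 12

Grundy values for subtraction set {1, 2, 7}:
k:     0  1  2  3  4  5  6  7  8  9 10 11 12 13
g(k):  0  1  2  0  1  2  0  1  2  0  1  2  0  1
The P-positions (g = 0) in 0..13 are 0, 3, 6, 9, 12.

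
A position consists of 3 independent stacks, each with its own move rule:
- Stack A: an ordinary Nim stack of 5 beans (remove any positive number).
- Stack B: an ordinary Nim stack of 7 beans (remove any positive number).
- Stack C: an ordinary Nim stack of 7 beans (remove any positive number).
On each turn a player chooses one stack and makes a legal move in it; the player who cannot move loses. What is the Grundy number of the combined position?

5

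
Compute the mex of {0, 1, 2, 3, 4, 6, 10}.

5

The values 0, 1, 2, 3, 4 are all present; 5 is the first non-negative integer missing from the set.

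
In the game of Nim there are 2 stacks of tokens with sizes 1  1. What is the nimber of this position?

Compute the nim-sum pairwise:
1 ^ 1 = 0

0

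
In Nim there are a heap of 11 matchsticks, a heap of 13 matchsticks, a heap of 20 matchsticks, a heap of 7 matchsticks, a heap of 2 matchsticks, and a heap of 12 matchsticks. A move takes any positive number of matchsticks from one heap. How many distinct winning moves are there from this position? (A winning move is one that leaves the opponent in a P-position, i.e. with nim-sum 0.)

1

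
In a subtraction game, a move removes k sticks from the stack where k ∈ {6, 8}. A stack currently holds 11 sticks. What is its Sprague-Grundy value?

Build the Grundy sequence with g(k) = mex{g(k−s) : s ∈ {6, 8}, s ≤ k}:
g(0) = mex{} = 0
g(1) = mex{} = 0
g(2) = mex{} = 0
g(3) = mex{} = 0
g(4) = mex{} = 0
g(5) = mex{} = 0
g(6) = mex{0} = 1
g(7) = mex{0} = 1
g(8) = mex{0} = 1
g(9) = mex{0} = 1
g(10) = mex{0} = 1
g(11) = mex{0} = 1
So g(11) = 1.

1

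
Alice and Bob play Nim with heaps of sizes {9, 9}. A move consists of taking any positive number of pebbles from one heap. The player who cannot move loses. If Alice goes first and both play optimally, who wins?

In binary:
  1001  (9)
  1001  (9)
  ----
  0000  (0)
The nim-sum is 0, so this is a P-position: the player to move is in a losing position under optimal play; Alice is about to move from it and so loses — Bob wins.

Bob wins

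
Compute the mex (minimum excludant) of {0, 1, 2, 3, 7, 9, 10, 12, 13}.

4

The values 0, 1, 2, 3 are all present; 4 is the first non-negative integer missing from the set.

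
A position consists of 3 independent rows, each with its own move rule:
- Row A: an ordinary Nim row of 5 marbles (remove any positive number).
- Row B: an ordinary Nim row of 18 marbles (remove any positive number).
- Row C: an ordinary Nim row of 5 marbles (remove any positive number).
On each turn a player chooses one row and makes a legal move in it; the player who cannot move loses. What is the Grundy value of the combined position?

18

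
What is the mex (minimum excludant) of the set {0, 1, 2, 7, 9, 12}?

3

The values 0, 1, 2 are all present; 3 is the first non-negative integer missing from the set.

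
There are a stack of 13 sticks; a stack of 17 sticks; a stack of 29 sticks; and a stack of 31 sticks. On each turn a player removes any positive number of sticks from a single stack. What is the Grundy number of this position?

30

Bitwise XOR of the heap sizes:
  01101  (13)
  10001  (17)
  11101  (29)
  11111  (31)
  -----
  11110  (30)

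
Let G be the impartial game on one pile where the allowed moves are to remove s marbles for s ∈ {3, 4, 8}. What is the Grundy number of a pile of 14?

Compute g(0), g(1), … for moves {3, 4, 8}:
g(0) = mex{} = 0
g(1) = mex{} = 0
g(2) = mex{} = 0
g(3) = mex{0} = 1
g(4) = mex{0} = 1
g(5) = mex{0} = 1
g(6) = mex{0,1} = 2
g(7) = mex{1} = 0
g(8) = mex{0,1} = 2
g(9) = mex{0,1,2} = 3
g(10) = mex{0,2} = 1
g(11) = mex{0,1,2} = 3
g(12) = mex{1,2,3} = 0
g(13) = mex{1,3} = 0
g(14) = mex{1,2,3} = 0
So g(14) = 0.

0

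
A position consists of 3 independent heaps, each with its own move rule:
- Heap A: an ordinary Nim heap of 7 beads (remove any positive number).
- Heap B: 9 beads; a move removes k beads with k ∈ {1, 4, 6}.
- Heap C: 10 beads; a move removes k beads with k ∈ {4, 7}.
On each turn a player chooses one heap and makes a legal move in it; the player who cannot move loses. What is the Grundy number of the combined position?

Heap A is a plain Nim heap of size 7, so its Grundy value is 7.
Grundy values for heap B (subtraction set {1, 4, 6}):
g(0) = mex{} = 0
g(1) = mex{0} = 1
g(2) = mex{1} = 0
g(3) = mex{0} = 1
g(4) = mex{0,1} = 2
g(5) = mex{1,2} = 0
g(6) = mex{0} = 1
g(7) = mex{1} = 0
g(8) = mex{0,2} = 1
g(9) = mex{0,1} = 2
So g(9) = 2.
For heap C, compute g(0), g(1), … with moves {4, 7}:
g(0) = mex{} = 0
g(1) = mex{} = 0
g(2) = mex{} = 0
g(3) = mex{} = 0
g(4) = mex{0} = 1
g(5) = mex{0} = 1
g(6) = mex{0} = 1
g(7) = mex{0} = 1
g(8) = mex{0,1} = 2
g(9) = mex{0,1} = 2
g(10) = mex{0,1} = 2
So g(10) = 2.
The value of a disjunctive sum is the nim-sum of the parts.
Combined value = 7 ⊕ 2 ⊕ 2 = 7.

7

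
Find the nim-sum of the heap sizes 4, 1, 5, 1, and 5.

Nim-sum: 4 ^ 1 ^ 5 ^ 1 ^ 5 = 4.

4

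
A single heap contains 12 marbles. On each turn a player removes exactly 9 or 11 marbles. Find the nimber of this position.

1

Compute g(0), g(1), … for moves {9, 11}:
g(0) = mex{} = 0
g(1) = mex{} = 0
g(2) = mex{} = 0
g(3) = mex{} = 0
g(4) = mex{} = 0
g(5) = mex{} = 0
g(6) = mex{} = 0
g(7) = mex{} = 0
g(8) = mex{} = 0
g(9) = mex{0} = 1
g(10) = mex{0} = 1
g(11) = mex{0} = 1
g(12) = mex{0} = 1
So g(12) = 1.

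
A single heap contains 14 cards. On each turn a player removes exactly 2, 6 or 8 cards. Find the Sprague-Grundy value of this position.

0

Build the Grundy sequence with g(k) = mex{g(k−s) : s ∈ {2, 6, 8}, s ≤ k}:
g(0) = mex{} = 0
g(1) = mex{} = 0
g(2) = mex{0} = 1
g(3) = mex{0} = 1
g(4) = mex{1} = 0
g(5) = mex{1} = 0
g(6) = mex{0} = 1
g(7) = mex{0} = 1
g(8) = mex{0,1} = 2
g(9) = mex{0,1} = 2
g(10) = mex{0,1,2} = 3
g(11) = mex{0,1,2} = 3
g(12) = mex{0,1,3} = 2
g(13) = mex{0,1,3} = 2
g(14) = mex{1,2} = 0
So g(14) = 0.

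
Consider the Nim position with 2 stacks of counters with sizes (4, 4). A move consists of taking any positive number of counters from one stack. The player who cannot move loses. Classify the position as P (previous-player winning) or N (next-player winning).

P-position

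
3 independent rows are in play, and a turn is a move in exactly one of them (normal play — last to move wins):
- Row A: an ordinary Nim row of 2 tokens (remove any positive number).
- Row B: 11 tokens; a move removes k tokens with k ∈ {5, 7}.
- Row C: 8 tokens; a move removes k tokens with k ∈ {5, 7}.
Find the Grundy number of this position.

1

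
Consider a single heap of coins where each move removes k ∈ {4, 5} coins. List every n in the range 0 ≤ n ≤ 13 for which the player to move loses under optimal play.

Grundy values for subtraction set {4, 5}:
k:     0  1  2  3  4  5  6  7  8  9 10 11 12 13
g(k):  0  0  0  0  1  1  1  1  2  0  0  0  0  1
The P-positions (g = 0) in 0..13 are 0, 1, 2, 3, 9, 10, 11, 12.

0, 1, 2, 3, 9, 10, 11, 12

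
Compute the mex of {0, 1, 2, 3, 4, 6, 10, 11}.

5

The values 0, 1, 2, 3, 4 are all present; 5 is the first non-negative integer missing from the set.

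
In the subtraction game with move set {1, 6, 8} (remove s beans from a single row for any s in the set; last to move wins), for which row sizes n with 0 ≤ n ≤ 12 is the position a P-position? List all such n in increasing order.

0, 2, 4, 7, 9, 11

Grundy values for subtraction set {1, 6, 8}:
g(0) = mex{} = 0
g(1) = mex{0} = 1
g(2) = mex{1} = 0
g(3) = mex{0} = 1
g(4) = mex{1} = 0
g(5) = mex{0} = 1
g(6) = mex{0,1} = 2
g(7) = mex{1,2} = 0
g(8) = mex{0} = 1
g(9) = mex{1} = 0
g(10) = mex{0} = 1
g(11) = mex{1} = 0
g(12) = mex{0,2} = 1
The P-positions (g = 0) in 0..12 are 0, 2, 4, 7, 9, 11.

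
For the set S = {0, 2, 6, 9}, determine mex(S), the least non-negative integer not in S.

1

0 is in the set but 1 is not, so the mex is 1.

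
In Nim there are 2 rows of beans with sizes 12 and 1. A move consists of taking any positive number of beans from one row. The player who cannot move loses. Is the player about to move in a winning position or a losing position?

Winning position

Compute the nim-sum pairwise:
12 ⊕ 1 = 13
The nim-sum is 13 ≠ 0, so this is an N-position: the player to move can win.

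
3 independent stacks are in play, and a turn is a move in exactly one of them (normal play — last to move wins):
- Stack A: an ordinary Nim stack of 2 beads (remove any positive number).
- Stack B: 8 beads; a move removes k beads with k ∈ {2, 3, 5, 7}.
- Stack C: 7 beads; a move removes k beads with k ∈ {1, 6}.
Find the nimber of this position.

Stack A is a plain Nim stack of size 2, so its Grundy value is 2.
For stack B, compute g(0), g(1), … with moves {2, 3, 5, 7}:
g(0) = mex{} = 0
g(1) = mex{} = 0
g(2) = mex{0} = 1
g(3) = mex{0} = 1
g(4) = mex{0,1} = 2
g(5) = mex{0,1} = 2
g(6) = mex{0,1,2} = 3
g(7) = mex{0,1,2} = 3
g(8) = mex{0,1,2,3} = 4
So g(8) = 4.
For stack C, compute g(0), g(1), … with moves {1, 6}:
g(0) = mex{} = 0
g(1) = mex{0} = 1
g(2) = mex{1} = 0
g(3) = mex{0} = 1
g(4) = mex{1} = 0
g(5) = mex{0} = 1
g(6) = mex{0,1} = 2
g(7) = mex{1,2} = 0
So g(7) = 0.
By the Sprague-Grundy theorem, the Grundy value of a sum of independent games is the XOR of the component values.
Combined value = 2 XOR 4 XOR 0 = 6.

6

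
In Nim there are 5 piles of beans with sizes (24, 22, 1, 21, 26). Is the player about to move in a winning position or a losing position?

Losing position

Nim-sum: 24 ^ 22 ^ 1 ^ 21 ^ 26 = 0.
The nim-sum is 0, so this is a P-position: the player to move is in a losing position under optimal play.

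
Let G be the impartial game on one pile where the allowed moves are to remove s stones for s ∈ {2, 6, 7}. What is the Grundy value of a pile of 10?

3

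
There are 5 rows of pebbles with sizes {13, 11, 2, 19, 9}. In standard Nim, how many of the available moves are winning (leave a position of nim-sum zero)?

Nim-sum: 13 XOR 11 XOR 2 XOR 19 XOR 9 = 30.
The overall nim-sum is X = 30. A row of size p has a winning move iff p XOR X < p (reduce it to p XOR X).
  13: 13 XOR 30 = 19 ≥ 13 — no move.
  11: 11 XOR 30 = 21 ≥ 11 — no move.
  2: 2 XOR 30 = 28 ≥ 2 — no move.
  19: 19 XOR 30 = 13 < 19 — winning move (to 13).
  9: 9 XOR 30 = 23 ≥ 9 — no move.
That gives 1 winning move.

1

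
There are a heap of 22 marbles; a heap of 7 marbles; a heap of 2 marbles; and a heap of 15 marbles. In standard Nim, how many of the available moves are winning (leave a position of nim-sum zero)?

Nim-sum: 22 ^ 7 ^ 2 ^ 15 = 28.
The overall nim-sum is X = 28. A heap of size p has a winning move iff p XOR X < p (reduce it to p XOR X).
  22: 22 XOR 28 = 10 < 22 — winning move (to 10).
  7: 7 XOR 28 = 27 ≥ 7 — no move.
  2: 2 XOR 28 = 30 ≥ 2 — no move.
  15: 15 XOR 28 = 19 ≥ 15 — no move.
That gives 1 winning move.

1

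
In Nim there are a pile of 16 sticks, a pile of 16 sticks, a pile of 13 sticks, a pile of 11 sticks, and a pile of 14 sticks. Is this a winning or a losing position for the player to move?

Winning position

Bitwise XOR of the heap sizes:
  10000  (16)
  10000  (16)
  01101  (13)
  01011  (11)
  01110  (14)
  -----
  01000  (8)
The nim-sum is 8 ≠ 0, so this is an N-position: the player to move can win.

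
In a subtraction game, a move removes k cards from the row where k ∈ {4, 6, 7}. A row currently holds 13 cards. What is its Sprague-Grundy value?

0

Grundy values for subtraction set {4, 6, 7}:
g(0) = mex{} = 0
g(1) = mex{} = 0
g(2) = mex{} = 0
g(3) = mex{} = 0
g(4) = mex{0} = 1
g(5) = mex{0} = 1
g(6) = mex{0} = 1
g(7) = mex{0} = 1
g(8) = mex{0,1} = 2
g(9) = mex{0,1} = 2
g(10) = mex{0,1} = 2
g(11) = mex{1} = 0
g(12) = mex{1,2} = 0
g(13) = mex{1,2} = 0
So g(13) = 0.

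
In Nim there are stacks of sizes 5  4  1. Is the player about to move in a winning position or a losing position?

Compute the nim-sum pairwise:
5 ⊕ 4 = 1
1 ⊕ 1 = 0
The nim-sum is 0, so this is a P-position: the player to move is in a losing position under optimal play.

Losing position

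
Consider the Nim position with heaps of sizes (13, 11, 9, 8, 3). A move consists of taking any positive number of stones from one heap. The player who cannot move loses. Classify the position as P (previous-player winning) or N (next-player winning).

N-position

Compute the nim-sum pairwise:
13 ^ 11 = 6
6 ^ 9 = 15
15 ^ 8 = 7
7 ^ 3 = 4
The nim-sum is 4 ≠ 0, so this is an N-position: the player to move can win.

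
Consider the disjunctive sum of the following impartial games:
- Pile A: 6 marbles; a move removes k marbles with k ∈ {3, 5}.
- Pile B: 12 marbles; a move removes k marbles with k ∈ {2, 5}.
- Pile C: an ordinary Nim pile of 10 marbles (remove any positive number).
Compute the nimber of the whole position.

Build the Grundy sequence for pile A with g(k) = mex{g(k−s) : s ∈ {3, 5}, s ≤ k}:
k:     0  1  2  3  4  5  6
g(k):  0  0  0  1  1  1  2
So g(6) = 2.
Grundy values for pile B (subtraction set {2, 5}):
k:     0  1  2  3  4  5  6  7  8  9 10 11 12
g(k):  0  0  1  1  0  2  1  0  0  1  1  0  2
So g(12) = 2.
Pile C is a plain Nim pile of size 10, so its Grundy value is 10.
By the Sprague-Grundy theorem, the Grundy value of a sum of independent games is the XOR of the component values.
Combined value = 2 ⊕ 2 ⊕ 10 = 10.

10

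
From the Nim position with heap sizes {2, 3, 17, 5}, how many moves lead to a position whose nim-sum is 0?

1

Nim-sum: 2 ^ 3 ^ 17 ^ 5 = 21.
The overall nim-sum is X = 21. A heap of size p has a winning move iff p XOR X < p (reduce it to p XOR X).
  2: 2 XOR 21 = 23 ≥ 2 — no move.
  3: 3 XOR 21 = 22 ≥ 3 — no move.
  17: 17 XOR 21 = 4 < 17 — winning move (to 4).
  5: 5 XOR 21 = 16 ≥ 5 — no move.
That gives 1 winning move.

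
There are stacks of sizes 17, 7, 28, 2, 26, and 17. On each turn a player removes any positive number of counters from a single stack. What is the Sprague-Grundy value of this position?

3

Nim-sum: 17 ⊕ 7 ⊕ 28 ⊕ 2 ⊕ 26 ⊕ 17 = 3.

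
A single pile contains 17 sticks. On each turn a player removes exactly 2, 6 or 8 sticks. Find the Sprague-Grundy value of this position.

1

Grundy values for subtraction set {2, 6, 8}:
k:     0  1  2  3  4  5  6  7  8  9 10 11 12 13 14 15 16 17
g(k):  0  0  1  1  0  0  1  1  2  2  3  3  2  2  0  0  1  1
So g(17) = 1.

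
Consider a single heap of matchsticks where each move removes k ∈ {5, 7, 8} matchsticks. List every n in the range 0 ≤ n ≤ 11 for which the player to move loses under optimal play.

Compute g(0), g(1), … for moves {5, 7, 8}:
k:     0  1  2  3  4  5  6  7  8  9 10 11
g(k):  0  0  0  0  0  1  1  1  1  1  2  2
The P-positions (g = 0) in 0..11 are 0, 1, 2, 3, 4.

0, 1, 2, 3, 4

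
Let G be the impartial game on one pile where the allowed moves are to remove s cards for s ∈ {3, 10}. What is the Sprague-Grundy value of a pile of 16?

Grundy values for subtraction set {3, 10}:
k:     0  1  2  3  4  5  6  7  8  9 10 11 12 13 14 15 16
g(k):  0  0  0  1  1  1  0  0  0  1  1  1  2  0  0  0  1
So g(16) = 1.

1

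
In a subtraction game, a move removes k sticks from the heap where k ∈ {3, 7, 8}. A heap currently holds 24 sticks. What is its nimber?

1

Build the Grundy sequence with g(k) = mex{g(k−s) : s ∈ {3, 7, 8}, s ≤ k}:
k:     0  1  2  3  4  5  6  7  8  9 10 11 12 13 14 15 16 17 18 19 20 21 22 23 24
g(k):  0  0  0  1  1  1  0  2  2  1  3  0  0  2  1  1  0  0  2  1  1  0  0  2  1
So g(24) = 1.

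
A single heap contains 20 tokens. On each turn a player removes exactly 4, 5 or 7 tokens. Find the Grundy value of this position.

2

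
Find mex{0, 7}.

0 is in the set but 1 is not, so the mex is 1.

1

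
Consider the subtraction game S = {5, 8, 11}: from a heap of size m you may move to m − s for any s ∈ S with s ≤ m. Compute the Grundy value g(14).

Grundy values for subtraction set {5, 8, 11}:
k:     0  1  2  3  4  5  6  7  8  9 10 11 12 13 14
g(k):  0  0  0  0  0  1  1  1  1  1  2  2  2  2  2
So g(14) = 2.

2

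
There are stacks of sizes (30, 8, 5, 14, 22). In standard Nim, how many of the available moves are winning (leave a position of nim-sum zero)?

3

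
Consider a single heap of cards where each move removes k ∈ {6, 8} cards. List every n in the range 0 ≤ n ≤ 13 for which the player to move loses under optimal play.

0, 1, 2, 3, 4, 5

Grundy values for subtraction set {6, 8}:
g(0) = mex{} = 0
g(1) = mex{} = 0
g(2) = mex{} = 0
g(3) = mex{} = 0
g(4) = mex{} = 0
g(5) = mex{} = 0
g(6) = mex{0} = 1
g(7) = mex{0} = 1
g(8) = mex{0} = 1
g(9) = mex{0} = 1
g(10) = mex{0} = 1
g(11) = mex{0} = 1
g(12) = mex{0,1} = 2
g(13) = mex{0,1} = 2
The P-positions (g = 0) in 0..13 are 0, 1, 2, 3, 4, 5.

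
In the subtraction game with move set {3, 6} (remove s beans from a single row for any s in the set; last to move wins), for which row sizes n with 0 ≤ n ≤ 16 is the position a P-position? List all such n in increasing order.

Grundy values for subtraction set {3, 6}:
k:     0  1  2  3  4  5  6  7  8  9 10 11 12 13 14 15 16
g(k):  0  0  0  1  1  1  2  2  2  0  0  0  1  1  1  2  2
The P-positions (g = 0) in 0..16 are 0, 1, 2, 9, 10, 11.

0, 1, 2, 9, 10, 11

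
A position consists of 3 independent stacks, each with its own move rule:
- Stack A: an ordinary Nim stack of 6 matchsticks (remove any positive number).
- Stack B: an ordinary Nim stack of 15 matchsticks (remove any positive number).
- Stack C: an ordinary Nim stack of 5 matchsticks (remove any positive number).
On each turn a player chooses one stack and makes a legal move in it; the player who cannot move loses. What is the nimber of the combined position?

12

Stack A is a plain Nim stack of size 6, so its Grundy value is 6.
Stack B is a plain Nim stack of size 15, so its Grundy value is 15.
Stack C is a plain Nim stack of size 5, so its Grundy value is 5.
The value of a disjunctive sum is the nim-sum of the parts.
Combined value = 6 ⊕ 15 ⊕ 5 = 12.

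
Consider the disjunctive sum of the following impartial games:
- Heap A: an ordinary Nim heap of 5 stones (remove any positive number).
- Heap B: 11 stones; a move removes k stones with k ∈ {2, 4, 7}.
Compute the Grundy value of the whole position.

4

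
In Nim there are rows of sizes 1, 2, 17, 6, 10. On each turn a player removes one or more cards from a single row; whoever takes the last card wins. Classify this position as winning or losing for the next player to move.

Winning position

In binary:
  00001  (1)
  00010  (2)
  10001  (17)
  00110  (6)
  01010  (10)
  -----
  11110  (30)
The nim-sum is 30 ≠ 0, so this is an N-position: the player to move can win.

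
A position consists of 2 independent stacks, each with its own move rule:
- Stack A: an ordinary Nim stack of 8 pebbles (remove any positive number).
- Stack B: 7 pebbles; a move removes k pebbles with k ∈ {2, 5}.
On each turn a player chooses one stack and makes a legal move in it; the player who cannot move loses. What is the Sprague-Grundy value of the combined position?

Stack A is a plain Nim stack of size 8, so its Grundy value is 8.
Build the Grundy sequence for stack B with g(k) = mex{g(k−s) : s ∈ {2, 5}, s ≤ k}:
k:     0  1  2  3  4  5  6  7
g(k):  0  0  1  1  0  2  1  0
So g(7) = 0.
The value of a disjunctive sum is the nim-sum of the parts.
Combined value = 8 ⊕ 0 = 8.

8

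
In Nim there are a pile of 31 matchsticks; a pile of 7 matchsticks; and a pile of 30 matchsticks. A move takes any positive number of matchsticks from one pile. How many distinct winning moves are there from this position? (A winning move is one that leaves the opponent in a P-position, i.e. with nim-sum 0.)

3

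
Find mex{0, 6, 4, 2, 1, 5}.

The values 0, 1, 2 are all present; 3 is the first non-negative integer missing from the set.

3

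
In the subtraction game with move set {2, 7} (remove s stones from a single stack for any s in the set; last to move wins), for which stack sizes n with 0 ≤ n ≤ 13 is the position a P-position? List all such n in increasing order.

0, 1, 4, 5, 9, 10, 13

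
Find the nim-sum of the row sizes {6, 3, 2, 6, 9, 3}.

Bitwise XOR of the heap sizes:
  0110  (6)
  0011  (3)
  0010  (2)
  0110  (6)
  1001  (9)
  0011  (3)
  ----
  1011  (11)

11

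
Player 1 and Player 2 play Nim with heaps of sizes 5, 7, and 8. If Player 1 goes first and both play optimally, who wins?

Player 1 wins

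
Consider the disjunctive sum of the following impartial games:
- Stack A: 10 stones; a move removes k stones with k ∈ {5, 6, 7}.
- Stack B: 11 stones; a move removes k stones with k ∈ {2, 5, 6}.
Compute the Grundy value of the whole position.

For stack A, compute g(0), g(1), … with moves {5, 6, 7}:
g(0) = mex{} = 0
g(1) = mex{} = 0
g(2) = mex{} = 0
g(3) = mex{} = 0
g(4) = mex{} = 0
g(5) = mex{0} = 1
g(6) = mex{0} = 1
g(7) = mex{0} = 1
g(8) = mex{0} = 1
g(9) = mex{0} = 1
g(10) = mex{0,1} = 2
So g(10) = 2.
Build the Grundy sequence for stack B with g(k) = mex{g(k−s) : s ∈ {2, 5, 6}, s ≤ k}:
k:     0  1  2  3  4  5  6  7  8  9 10 11
g(k):  0  0  1  1  0  2  1  3  0  2  1  0
So g(11) = 0.
The value of a disjunctive sum is the nim-sum of the parts.
Combined value = 2 XOR 0 = 2.

2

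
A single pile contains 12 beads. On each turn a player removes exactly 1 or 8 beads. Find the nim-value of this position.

1

Build the Grundy sequence with g(k) = mex{g(k−s) : s ∈ {1, 8}, s ≤ k}:
k:     0  1  2  3  4  5  6  7  8  9 10 11 12
g(k):  0  1  0  1  0  1  0  1  2  0  1  0  1
So g(12) = 1.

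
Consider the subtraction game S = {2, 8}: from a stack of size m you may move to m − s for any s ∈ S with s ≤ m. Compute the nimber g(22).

Grundy values for subtraction set {2, 8}:
k:     0  1  2  3  4  5  6  7  8  9 10 11 12 13 14 15 16 17 18 19 20 21 22
g(k):  0  0  1  1  0  0  1  1  2  2  0  0  1  1  0  0  1  1  2  2  0  0  1
So g(22) = 1.

1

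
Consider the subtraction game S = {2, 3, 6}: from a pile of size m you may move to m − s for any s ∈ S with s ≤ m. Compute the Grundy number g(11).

Build the Grundy sequence with g(k) = mex{g(k−s) : s ∈ {2, 3, 6}, s ≤ k}:
g(0) = mex{} = 0
g(1) = mex{} = 0
g(2) = mex{0} = 1
g(3) = mex{0} = 1
g(4) = mex{0,1} = 2
g(5) = mex{1} = 0
g(6) = mex{0,1,2} = 3
g(7) = mex{0,2} = 1
g(8) = mex{0,1,3} = 2
g(9) = mex{1,3} = 0
g(10) = mex{1,2} = 0
g(11) = mex{0,2} = 1
So g(11) = 1.

1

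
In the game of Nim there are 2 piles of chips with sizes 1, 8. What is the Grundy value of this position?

Nim-sum: 1 XOR 8 = 9.

9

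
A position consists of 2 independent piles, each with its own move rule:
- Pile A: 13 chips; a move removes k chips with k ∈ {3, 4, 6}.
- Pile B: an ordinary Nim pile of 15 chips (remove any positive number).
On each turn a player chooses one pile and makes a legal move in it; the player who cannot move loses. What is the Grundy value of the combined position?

14

For pile A, compute g(0), g(1), … with moves {3, 4, 6}:
k:     0  1  2  3  4  5  6  7  8  9 10 11 12 13
g(k):  0  0  0  1  1  1  2  2  2  0  0  0  1  1
So g(13) = 1.
Pile B is a plain Nim pile of size 15, so its Grundy value is 15.
The value of a disjunctive sum is the nim-sum of the parts.
Combined value = 1 XOR 15 = 14.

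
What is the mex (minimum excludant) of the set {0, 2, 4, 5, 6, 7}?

1

0 is in the set but 1 is not, so the mex is 1.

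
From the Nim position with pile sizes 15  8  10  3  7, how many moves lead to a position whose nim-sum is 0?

3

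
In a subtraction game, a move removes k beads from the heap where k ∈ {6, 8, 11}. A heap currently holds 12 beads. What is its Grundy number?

2

Grundy values for subtraction set {6, 8, 11}:
k:     0  1  2  3  4  5  6  7  8  9 10 11 12
g(k):  0  0  0  0  0  0  1  1  1  1  1  1  2
So g(12) = 2.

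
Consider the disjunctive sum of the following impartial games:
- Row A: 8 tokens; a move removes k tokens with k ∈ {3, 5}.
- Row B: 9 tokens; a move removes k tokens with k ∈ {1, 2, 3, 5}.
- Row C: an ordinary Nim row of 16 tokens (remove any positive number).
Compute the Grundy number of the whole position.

17

For row A, compute g(0), g(1), … with moves {3, 5}:
k:     0  1  2  3  4  5  6  7  8
g(k):  0  0  0  1  1  1  2  2  0
So g(8) = 0.
For row B, compute g(0), g(1), … with moves {1, 2, 3, 5}:
k:     0  1  2  3  4  5  6  7  8  9
g(k):  0  1  2  3  0  1  2  3  0  1
So g(9) = 1.
Row C is a plain Nim row of size 16, so its Grundy value is 16.
The value of a disjunctive sum is the nim-sum of the parts.
Combined value = 0 ⊕ 1 ⊕ 16 = 17.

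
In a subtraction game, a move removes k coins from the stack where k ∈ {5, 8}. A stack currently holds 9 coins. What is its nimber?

Grundy values for subtraction set {5, 8}:
k:     0  1  2  3  4  5  6  7  8  9
g(k):  0  0  0  0  0  1  1  1  1  1
So g(9) = 1.

1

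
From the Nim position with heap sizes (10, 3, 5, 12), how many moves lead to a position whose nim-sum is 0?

0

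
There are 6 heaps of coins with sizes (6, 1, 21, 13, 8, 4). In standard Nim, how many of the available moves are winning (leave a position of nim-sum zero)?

1

Write each in binary and XOR column by column:
  00110  (6)
  00001  (1)
  10101  (21)
  01101  (13)
  01000  (8)
  00100  (4)
  -----
  10011  (19)
The overall nim-sum is X = 19. A heap of size p has a winning move iff p XOR X < p (reduce it to p XOR X).
  6: 6 XOR 19 = 21 ≥ 6 — no move.
  1: 1 XOR 19 = 18 ≥ 1 — no move.
  21: 21 XOR 19 = 6 < 21 — winning move (to 6).
  13: 13 XOR 19 = 30 ≥ 13 — no move.
  8: 8 XOR 19 = 27 ≥ 8 — no move.
  4: 4 XOR 19 = 23 ≥ 4 — no move.
That gives 1 winning move.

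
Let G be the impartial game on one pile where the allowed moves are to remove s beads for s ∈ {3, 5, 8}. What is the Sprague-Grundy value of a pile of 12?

Grundy values for subtraction set {3, 5, 8}:
g(0) = mex{} = 0
g(1) = mex{} = 0
g(2) = mex{} = 0
g(3) = mex{0} = 1
g(4) = mex{0} = 1
g(5) = mex{0} = 1
g(6) = mex{0,1} = 2
g(7) = mex{0,1} = 2
g(8) = mex{0,1} = 2
g(9) = mex{0,1,2} = 3
g(10) = mex{0,1,2} = 3
g(11) = mex{1,2} = 0
g(12) = mex{1,2,3} = 0
So g(12) = 0.

0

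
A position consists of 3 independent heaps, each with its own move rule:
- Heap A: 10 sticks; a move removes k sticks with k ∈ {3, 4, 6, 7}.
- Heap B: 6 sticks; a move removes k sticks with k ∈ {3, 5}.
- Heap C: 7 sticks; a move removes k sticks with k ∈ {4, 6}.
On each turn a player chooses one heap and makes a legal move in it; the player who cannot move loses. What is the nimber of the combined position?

3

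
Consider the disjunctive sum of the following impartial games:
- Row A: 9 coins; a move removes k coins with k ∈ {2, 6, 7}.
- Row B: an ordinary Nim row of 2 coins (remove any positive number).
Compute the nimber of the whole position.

2

Grundy values for row A (subtraction set {2, 6, 7}):
k:     0  1  2  3  4  5  6  7  8  9
g(k):  0  0  1  1  0  0  1  1  2  0
So g(9) = 0.
Row B is a plain Nim row of size 2, so its Grundy value is 2.
The value of a disjunctive sum is the nim-sum of the parts.
Combined value = 0 XOR 2 = 2.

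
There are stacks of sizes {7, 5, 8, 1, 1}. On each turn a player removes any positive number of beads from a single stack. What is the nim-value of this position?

Bitwise XOR of the heap sizes:
  0111  (7)
  0101  (5)
  1000  (8)
  0001  (1)
  0001  (1)
  ----
  1010  (10)

10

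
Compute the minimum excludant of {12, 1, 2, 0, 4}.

3

The values 0, 1, 2 are all present; 3 is the first non-negative integer missing from the set.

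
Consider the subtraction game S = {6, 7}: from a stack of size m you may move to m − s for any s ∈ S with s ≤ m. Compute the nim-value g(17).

0

Build the Grundy sequence with g(k) = mex{g(k−s) : s ∈ {6, 7}, s ≤ k}:
k:     0  1  2  3  4  5  6  7  8  9 10 11 12 13 14 15 16 17
g(k):  0  0  0  0  0  0  1  1  1  1  1  1  2  0  0  0  0  0
So g(17) = 0.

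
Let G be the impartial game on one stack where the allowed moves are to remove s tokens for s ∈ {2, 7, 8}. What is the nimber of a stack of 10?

0

Compute g(0), g(1), … for moves {2, 7, 8}:
k:     0  1  2  3  4  5  6  7  8  9 10
g(k):  0  0  1  1  0  0  1  1  2  2  0
So g(10) = 0.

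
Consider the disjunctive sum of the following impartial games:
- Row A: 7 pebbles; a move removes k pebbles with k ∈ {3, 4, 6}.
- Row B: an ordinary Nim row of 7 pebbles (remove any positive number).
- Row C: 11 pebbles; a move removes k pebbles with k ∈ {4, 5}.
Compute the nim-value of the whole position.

5

For row A, compute g(0), g(1), … with moves {3, 4, 6}:
g(0) = mex{} = 0
g(1) = mex{} = 0
g(2) = mex{} = 0
g(3) = mex{0} = 1
g(4) = mex{0} = 1
g(5) = mex{0} = 1
g(6) = mex{0,1} = 2
g(7) = mex{0,1} = 2
So g(7) = 2.
Row B is a plain Nim row of size 7, so its Grundy value is 7.
For row C, compute g(0), g(1), … with moves {4, 5}:
g(0) = mex{} = 0
g(1) = mex{} = 0
g(2) = mex{} = 0
g(3) = mex{} = 0
g(4) = mex{0} = 1
g(5) = mex{0} = 1
g(6) = mex{0} = 1
g(7) = mex{0} = 1
g(8) = mex{0,1} = 2
g(9) = mex{1} = 0
g(10) = mex{1} = 0
g(11) = mex{1} = 0
So g(11) = 0.
The value of a disjunctive sum is the nim-sum of the parts.
Combined value = 2 XOR 7 XOR 0 = 5.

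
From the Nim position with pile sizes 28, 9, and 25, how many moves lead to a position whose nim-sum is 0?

Compute the nim-sum pairwise:
28 ⊕ 9 = 21
21 ⊕ 25 = 12
The overall nim-sum is X = 12. A pile of size p has a winning move iff p XOR X < p (reduce it to p XOR X).
  28: 28 XOR 12 = 16 < 28 — winning move (to 16).
  9: 9 XOR 12 = 5 < 9 — winning move (to 5).
  25: 25 XOR 12 = 21 < 25 — winning move (to 21).
That gives 3 winning moves.

3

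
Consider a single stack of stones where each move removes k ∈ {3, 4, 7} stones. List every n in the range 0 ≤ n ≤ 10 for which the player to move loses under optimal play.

0, 1, 2, 10

Grundy values for subtraction set {3, 4, 7}:
g(0) = mex{} = 0
g(1) = mex{} = 0
g(2) = mex{} = 0
g(3) = mex{0} = 1
g(4) = mex{0} = 1
g(5) = mex{0} = 1
g(6) = mex{0,1} = 2
g(7) = mex{0,1} = 2
g(8) = mex{0,1} = 2
g(9) = mex{0,1,2} = 3
g(10) = mex{1,2} = 0
The P-positions (g = 0) in 0..10 are 0, 1, 2, 10.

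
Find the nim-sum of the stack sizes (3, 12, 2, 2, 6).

9

In binary:
  0011  (3)
  1100  (12)
  0010  (2)
  0010  (2)
  0110  (6)
  ----
  1001  (9)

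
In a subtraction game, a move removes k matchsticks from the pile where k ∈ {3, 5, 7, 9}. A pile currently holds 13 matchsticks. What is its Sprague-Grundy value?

0

Build the Grundy sequence with g(k) = mex{g(k−s) : s ∈ {3, 5, 7, 9}, s ≤ k}:
k:     0  1  2  3  4  5  6  7  8  9 10 11 12 13
g(k):  0  0  0  1  1  1  2  2  2  3  3  3  0  0
So g(13) = 0.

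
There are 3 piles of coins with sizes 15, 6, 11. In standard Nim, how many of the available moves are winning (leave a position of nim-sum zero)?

3

Nim-sum: 15 XOR 6 XOR 11 = 2.
The overall nim-sum is X = 2. A pile of size p has a winning move iff p XOR X < p (reduce it to p XOR X).
  15: 15 XOR 2 = 13 < 15 — winning move (to 13).
  6: 6 XOR 2 = 4 < 6 — winning move (to 4).
  11: 11 XOR 2 = 9 < 11 — winning move (to 9).
That gives 3 winning moves.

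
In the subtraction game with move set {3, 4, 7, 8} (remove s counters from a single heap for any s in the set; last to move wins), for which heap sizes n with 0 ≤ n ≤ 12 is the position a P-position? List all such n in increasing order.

Build the Grundy sequence with g(k) = mex{g(k−s) : s ∈ {3, 4, 7, 8}, s ≤ k}:
k:     0  1  2  3  4  5  6  7  8  9 10 11 12
g(k):  0  0  0  1  1  1  2  2  2  3  3  0  0
The P-positions (g = 0) in 0..12 are 0, 1, 2, 11, 12.

0, 1, 2, 11, 12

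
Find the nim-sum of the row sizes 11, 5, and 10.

4

Compute the nim-sum pairwise:
11 ⊕ 5 = 14
14 ⊕ 10 = 4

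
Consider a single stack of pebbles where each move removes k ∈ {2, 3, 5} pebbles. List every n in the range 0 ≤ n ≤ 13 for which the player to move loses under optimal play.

Grundy values for subtraction set {2, 3, 5}:
g(0) = mex{} = 0
g(1) = mex{} = 0
g(2) = mex{0} = 1
g(3) = mex{0} = 1
g(4) = mex{0,1} = 2
g(5) = mex{0,1} = 2
g(6) = mex{0,1,2} = 3
g(7) = mex{1,2} = 0
g(8) = mex{1,2,3} = 0
g(9) = mex{0,2,3} = 1
g(10) = mex{0,2} = 1
g(11) = mex{0,1,3} = 2
g(12) = mex{0,1} = 2
g(13) = mex{0,1,2} = 3
The P-positions (g = 0) in 0..13 are 0, 1, 7, 8.

0, 1, 7, 8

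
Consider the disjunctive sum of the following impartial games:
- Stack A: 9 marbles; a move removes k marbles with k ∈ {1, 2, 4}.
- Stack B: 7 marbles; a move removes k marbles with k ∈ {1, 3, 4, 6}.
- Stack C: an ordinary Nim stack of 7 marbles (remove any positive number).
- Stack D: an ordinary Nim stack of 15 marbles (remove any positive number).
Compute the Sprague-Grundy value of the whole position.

8

Build the Grundy sequence for stack A with g(k) = mex{g(k−s) : s ∈ {1, 2, 4}, s ≤ k}:
k:     0  1  2  3  4  5  6  7  8  9
g(k):  0  1  2  0  1  2  0  1  2  0
So g(9) = 0.
Build the Grundy sequence for stack B with g(k) = mex{g(k−s) : s ∈ {1, 3, 4, 6}, s ≤ k}:
g(0) = mex{} = 0
g(1) = mex{0} = 1
g(2) = mex{1} = 0
g(3) = mex{0} = 1
g(4) = mex{0,1} = 2
g(5) = mex{0,1,2} = 3
g(6) = mex{0,1,3} = 2
g(7) = mex{1,2} = 0
So g(7) = 0.
Stack C is a plain Nim stack of size 7, so its Grundy value is 7.
Stack D is a plain Nim stack of size 15, so its Grundy value is 15.
By the Sprague-Grundy theorem, the Grundy value of a sum of independent games is the XOR of the component values.
Combined value = 0 ⊕ 0 ⊕ 7 ⊕ 15 = 8.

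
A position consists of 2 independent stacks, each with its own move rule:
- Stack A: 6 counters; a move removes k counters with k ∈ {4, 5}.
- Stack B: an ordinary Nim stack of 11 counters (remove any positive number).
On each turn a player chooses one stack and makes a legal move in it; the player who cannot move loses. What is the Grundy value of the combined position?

For stack A, compute g(0), g(1), … with moves {4, 5}:
g(0) = mex{} = 0
g(1) = mex{} = 0
g(2) = mex{} = 0
g(3) = mex{} = 0
g(4) = mex{0} = 1
g(5) = mex{0} = 1
g(6) = mex{0} = 1
So g(6) = 1.
Stack B is a plain Nim stack of size 11, so its Grundy value is 11.
By the Sprague-Grundy theorem, the Grundy value of a sum of independent games is the XOR of the component values.
Combined value = 1 XOR 11 = 10.

10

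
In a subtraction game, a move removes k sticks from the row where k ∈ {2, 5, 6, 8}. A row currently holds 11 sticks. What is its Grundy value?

Grundy values for subtraction set {2, 5, 6, 8}:
g(0) = mex{} = 0
g(1) = mex{} = 0
g(2) = mex{0} = 1
g(3) = mex{0} = 1
g(4) = mex{1} = 0
g(5) = mex{0,1} = 2
g(6) = mex{0} = 1
g(7) = mex{0,1,2} = 3
g(8) = mex{0,1} = 2
g(9) = mex{0,1,3} = 2
g(10) = mex{0,1,2} = 3
g(11) = mex{1,2} = 0
So g(11) = 0.

0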